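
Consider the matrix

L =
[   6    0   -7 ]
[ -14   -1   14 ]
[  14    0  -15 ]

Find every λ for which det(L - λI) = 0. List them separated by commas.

-8, -1, -1

Compute the characteristic polynomial p(t) = det(tI - L).
Expanding the 3×3 determinant: p(t) = t^3 + 10t^2 + 17t + 8.
Rational-root test: t = -1 gives p(-1) = 0.
Dividing by (t + 1) leaves t^2 + 9t + 8.
The quadratic factors as (t + 8)·(t + 1).
Eigenvalues: -8, -1, -1.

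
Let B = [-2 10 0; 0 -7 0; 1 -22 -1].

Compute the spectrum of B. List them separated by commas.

The characteristic polynomial is p(lambda) = det(lambda·I - B).
Expanding along the first row, p(lambda) = lambda^3 + 10·lambda^2 + 23·lambda + 14.
Since p(-2) = 0, lambda = -2 is a root.
Factor out (lambda + 2): p(lambda) = (lambda + 2)·(lambda^2 + 8·lambda + 7).
The quadratic factors as (lambda + 7)·(lambda + 1).
Eigenvalues: -7, -2, -1.

-7, -2, -1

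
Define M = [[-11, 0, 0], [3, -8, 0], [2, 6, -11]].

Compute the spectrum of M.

M is lower triangular, so its eigenvalues are the diagonal entries.
Diagonal: -11, -8, -11.

-11, -11, -8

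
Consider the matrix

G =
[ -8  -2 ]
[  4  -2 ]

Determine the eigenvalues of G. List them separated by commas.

-6, -4

det(G - rI) = (-8 - r)(-2 - r) - (-2)·(4) = r^2 + 10r + 24.
This factors as (r + 6)·(r + 4) = 0.
Eigenvalues: -6, -4.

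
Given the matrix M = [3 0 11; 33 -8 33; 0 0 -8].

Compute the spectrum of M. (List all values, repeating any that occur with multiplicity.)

The characteristic polynomial is p(λ) = det(λI - M).
Cofactor expansion gives p(λ) = λ^3 + 13λ^2 + 16λ - 192.
Rational-root test: λ = 3 gives p(3) = 0.
Dividing by (λ - 3) leaves λ^2 + 16λ + 64.
The quadratic factor is (λ + 8)^2.
Eigenvalues: -8, -8, 3.

-8, -8, 3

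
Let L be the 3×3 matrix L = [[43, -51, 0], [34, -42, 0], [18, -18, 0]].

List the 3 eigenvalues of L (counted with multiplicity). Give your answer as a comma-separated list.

Compute the characteristic polynomial p(μ) = det(μI - L).
Expanding along the first row, p(μ) = μ^3 - μ^2 - 72μ.
Try μ = 0: p(0) = 0, so 0 is a root.
Dividing by μ leaves μ^2 - μ - 72.
The quadratic factors as (μ + 8)·(μ - 9).
Eigenvalues: -8, 0, 9.

-8, 0, 9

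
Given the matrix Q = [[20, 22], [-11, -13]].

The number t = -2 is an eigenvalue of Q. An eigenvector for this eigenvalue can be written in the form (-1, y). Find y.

We need (Q + 2I)v = 0.
Q + 2I = [[22, 22], [-11, -11]].
Row 1: (22)·-1 + (22)·y = 0
Row 2: (-11)·-1 + (-11)·y = 0
Solving gives y = 1.
Check: Q·(-1, 1) = (2, -2) = -2·(-1, 1).

1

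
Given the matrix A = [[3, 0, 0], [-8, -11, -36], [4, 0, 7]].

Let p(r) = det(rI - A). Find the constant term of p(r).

p(r) = r^3 + r^2 - 89r + 231.
The constant term is 231.

231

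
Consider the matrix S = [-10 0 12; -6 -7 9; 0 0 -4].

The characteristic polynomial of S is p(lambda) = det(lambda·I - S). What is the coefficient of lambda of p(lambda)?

138

p(lambda) = lambda^3 + 21·lambda^2 + 138·lambda + 280.
The coefficient of lambda is 138.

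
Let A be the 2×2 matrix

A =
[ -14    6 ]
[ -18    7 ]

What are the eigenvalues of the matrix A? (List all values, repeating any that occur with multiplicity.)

det(A - μI) = (-14 - μ)(7 - μ) - (6)·(-18) = μ^2 + 7μ + 10.
This factors as (μ + 5)·(μ + 2) = 0.
Eigenvalues: -5, -2.

-5, -2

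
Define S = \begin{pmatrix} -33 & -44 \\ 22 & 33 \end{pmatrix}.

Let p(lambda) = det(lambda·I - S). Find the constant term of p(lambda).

-121

p(lambda) = lambda^2 - 121.
The constant term is -121.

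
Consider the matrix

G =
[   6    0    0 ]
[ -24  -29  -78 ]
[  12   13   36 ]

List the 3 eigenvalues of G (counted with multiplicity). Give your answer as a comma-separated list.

-3, 6, 10

The characteristic polynomial is p(s) = det(sI - G).
Expanding the 3×3 determinant: p(s) = s^3 - 13s^2 + 12s + 180.
Since p(6) = 0, s = 6 is a root.
Factor out (s - 6): p(s) = (s - 6)·(s^2 - 7s - 30).
The quadratic factors as (s + 3)·(s - 10).
Eigenvalues: -3, 6, 10.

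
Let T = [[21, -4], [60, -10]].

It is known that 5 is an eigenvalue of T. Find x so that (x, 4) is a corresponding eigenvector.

1

We need (T - 5I)v = 0.
T - 5I = [[16, -4], [60, -15]].
Row 1: (16)·x + (-4)·4 = 0
Row 2: (60)·x + (-15)·4 = 0
Solving gives x = 1.
Check: T·(1, 4) = (5, 20) = 5·(1, 4).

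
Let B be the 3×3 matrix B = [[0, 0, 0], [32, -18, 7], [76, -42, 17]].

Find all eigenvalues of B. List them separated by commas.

-4, 0, 3

Set up det(rI - B) = 0.
Expanding the 3×3 determinant: p(r) = r^3 + r^2 - 12r.
Since p(3) = 0, r = 3 is a root.
Dividing by (r - 3) leaves r^2 + 4r.
The quadratic factors as (r + 4)·r.
Eigenvalues: -4, 0, 3.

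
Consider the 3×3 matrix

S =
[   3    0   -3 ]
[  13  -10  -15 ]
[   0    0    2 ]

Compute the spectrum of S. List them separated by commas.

-10, 2, 3

Compute the characteristic polynomial p(r) = det(rI - S).
Expanding along the first row, p(r) = r^3 + 5r^2 - 44r + 60.
Try r = 3: p(3) = 0, so 3 is a root.
Dividing by (r - 3) leaves r^2 + 8r - 20.
The quadratic factors as (r + 10)·(r - 2).
Eigenvalues: -10, 2, 3.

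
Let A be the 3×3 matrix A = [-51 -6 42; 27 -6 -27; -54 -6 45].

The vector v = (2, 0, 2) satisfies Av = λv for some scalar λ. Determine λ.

Compute Av: A·(2, 0, 2) = (-18, 0, -18).
Since Av = λv, compare component 1: -18 = λ·2, so λ = -9.

-9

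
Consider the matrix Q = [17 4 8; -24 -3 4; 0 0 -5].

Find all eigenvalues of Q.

Compute the characteristic polynomial p(μ) = det(μI - Q).
Cofactor expansion gives p(μ) = μ^3 - 9μ^2 - 25μ + 225.
Since p(-5) = 0, μ = -5 is a root.
Dividing by (μ + 5) leaves μ^2 - 14μ + 45.
The quadratic factors as (μ - 5)·(μ - 9).
Eigenvalues: -5, 5, 9.

-5, 5, 9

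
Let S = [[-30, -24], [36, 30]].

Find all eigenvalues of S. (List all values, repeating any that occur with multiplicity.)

det(S - tI) = (-30 - t)(30 - t) - (-24)·(36) = t^2 - 36.
This factors as (t + 6)·(t - 6) = 0.
Eigenvalues: -6, 6.

-6, 6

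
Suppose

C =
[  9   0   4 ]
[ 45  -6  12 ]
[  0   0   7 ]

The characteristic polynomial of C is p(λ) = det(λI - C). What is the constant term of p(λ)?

378

p(λ) = λ^3 - 10λ^2 - 33λ + 378.
The constant term is 378.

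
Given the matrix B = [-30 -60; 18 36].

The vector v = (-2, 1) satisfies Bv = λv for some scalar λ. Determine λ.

Compute Bv: B·(-2, 1) = (0, 0).
Since Bv = λv, compare component 1: 0 = λ·-2, so λ = 0.

0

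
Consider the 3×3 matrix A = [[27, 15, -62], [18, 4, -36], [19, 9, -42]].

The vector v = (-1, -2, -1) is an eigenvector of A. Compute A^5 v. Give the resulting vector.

(3125, 6250, 3125)

First find the eigenvalue: Av = (5, 10, 5) = -5·(-1, -2, -1), so λ = -5.
Then A^5 v = λ^5·v = (-5)^5·(-1, -2, -1) = -3125·(-1, -2, -1) = (3125, 6250, 3125).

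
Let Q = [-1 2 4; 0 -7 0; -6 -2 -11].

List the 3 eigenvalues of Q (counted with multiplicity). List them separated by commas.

-7, -7, -5

Compute the characteristic polynomial p(lambda) = det(lambda·I - Q).
Expanding the 3×3 determinant: p(lambda) = lambda^3 + 19·lambda^2 + 119·lambda + 245.
Try lambda = -7: p(-7) = 0, so -7 is a root.
Factor out (lambda + 7): p(lambda) = (lambda + 7)·(lambda^2 + 12·lambda + 35).
The quadratic factors as (lambda + 7)·(lambda + 5).
Eigenvalues: -7, -7, -5.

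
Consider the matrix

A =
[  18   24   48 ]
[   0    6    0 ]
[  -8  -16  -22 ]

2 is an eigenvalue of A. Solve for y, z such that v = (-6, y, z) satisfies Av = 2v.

0, 2

We need (A - 2I)v = 0.
A - 2I = [[16, 24, 48], [0, 4, 0], [-8, -16, -24]].
Row 1: (16)·-6 + (24)·y + (48)·z = 0
Row 2: (0)·-6 + (4)·y + (0)·z = 0
Row 3: (-8)·-6 + (-16)·y + (-24)·z = 0
Solving gives y = 0, z = 2.
Check: A·(-6, 0, 2) = (-12, 0, 4) = 2·(-6, 0, 2).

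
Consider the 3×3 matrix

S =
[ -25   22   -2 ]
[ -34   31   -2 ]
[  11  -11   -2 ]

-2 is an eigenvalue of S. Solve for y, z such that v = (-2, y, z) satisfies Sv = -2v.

-2, 1

We need (S + 2I)v = 0.
S + 2I = [[-23, 22, -2], [-34, 33, -2], [11, -11, 0]].
Row 1: (-23)·-2 + (22)·y + (-2)·z = 0
Row 2: (-34)·-2 + (33)·y + (-2)·z = 0
Row 3: (11)·-2 + (-11)·y + (0)·z = 0
Solving gives y = -2, z = 1.
Check: S·(-2, -2, 1) = (4, 4, -2) = -2·(-2, -2, 1).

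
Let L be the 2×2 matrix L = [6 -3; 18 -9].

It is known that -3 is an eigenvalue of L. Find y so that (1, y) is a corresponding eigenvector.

3

We need (L + 3I)v = 0.
L + 3I = [[9, -3], [18, -6]].
Row 1: (9)·1 + (-3)·y = 0
Row 2: (18)·1 + (-6)·y = 0
Solving gives y = 3.
Check: L·(1, 3) = (-3, -9) = -3·(1, 3).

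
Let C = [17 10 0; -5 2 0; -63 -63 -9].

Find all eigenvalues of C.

-9, 7, 12

Set up det(λI - C) = 0.
Cofactor expansion gives p(λ) = λ^3 - 10λ^2 - 87λ + 756.
Since p(-9) = 0, λ = -9 is a root.
Dividing by (λ + 9) leaves λ^2 - 19λ + 84.
The quadratic factors as (λ - 7)·(λ - 12).
Eigenvalues: -9, 7, 12.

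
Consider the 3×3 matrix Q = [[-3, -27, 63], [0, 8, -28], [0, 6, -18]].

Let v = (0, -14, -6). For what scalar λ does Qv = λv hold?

-4

Compute Qv: Q·(0, -14, -6) = (0, 56, 24).
Since Qv = λv, compare component 2: 56 = λ·-14, so λ = -4.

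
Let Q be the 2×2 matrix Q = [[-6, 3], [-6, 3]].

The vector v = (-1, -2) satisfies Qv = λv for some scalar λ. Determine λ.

0

Compute Qv: Q·(-1, -2) = (0, 0).
Since Qv = λv, compare component 1: 0 = λ·-1, so λ = 0.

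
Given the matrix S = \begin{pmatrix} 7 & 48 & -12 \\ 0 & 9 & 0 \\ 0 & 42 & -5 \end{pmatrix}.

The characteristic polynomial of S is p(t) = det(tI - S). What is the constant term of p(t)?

315

p(t) = t^3 - 11t^2 - 17t + 315.
The constant term is 315.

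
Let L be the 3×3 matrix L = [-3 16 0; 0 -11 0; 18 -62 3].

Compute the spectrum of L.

Compute the characteristic polynomial p(λ) = det(λI - L).
Expanding along the first row, p(λ) = λ^3 + 11λ^2 - 9λ - 99.
Rational-root test: λ = -3 gives p(-3) = 0.
Dividing by (λ + 3) leaves λ^2 + 8λ - 33.
The quadratic factors as (λ + 11)·(λ - 3).
Eigenvalues: -11, -3, 3.

-11, -3, 3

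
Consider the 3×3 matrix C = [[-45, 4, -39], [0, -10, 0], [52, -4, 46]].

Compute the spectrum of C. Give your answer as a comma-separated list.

Set up det(tI - C) = 0.
Expanding along the first row, p(t) = t^3 + 9t^2 - 52t - 420.
Since p(-6) = 0, t = -6 is a root.
Dividing by (t + 6) leaves t^2 + 3t - 70.
The quadratic factors as (t + 10)·(t - 7).
Eigenvalues: -10, -6, 7.

-10, -6, 7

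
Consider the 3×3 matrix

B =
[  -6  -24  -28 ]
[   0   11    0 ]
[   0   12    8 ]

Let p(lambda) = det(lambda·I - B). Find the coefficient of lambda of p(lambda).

-26

p(lambda) = lambda^3 - 13·lambda^2 - 26·lambda + 528.
The coefficient of lambda is -26.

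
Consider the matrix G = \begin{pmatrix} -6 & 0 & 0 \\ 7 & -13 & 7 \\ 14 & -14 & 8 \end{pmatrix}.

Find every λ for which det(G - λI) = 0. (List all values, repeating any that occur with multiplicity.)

Compute the characteristic polynomial p(t) = det(tI - G).
Expanding the 3×3 determinant: p(t) = t^3 + 11t^2 + 24t - 36.
Rational-root test: t = 1 gives p(1) = 0.
Factor out (t - 1): p(t) = (t - 1)·(t^2 + 12t + 36).
The quadratic factor is (t + 6)^2.
Eigenvalues: -6, -6, 1.

-6, -6, 1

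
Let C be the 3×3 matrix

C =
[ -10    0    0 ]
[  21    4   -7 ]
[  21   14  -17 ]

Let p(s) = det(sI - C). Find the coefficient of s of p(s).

160

p(s) = s^3 + 23s^2 + 160s + 300.
The coefficient of s is 160.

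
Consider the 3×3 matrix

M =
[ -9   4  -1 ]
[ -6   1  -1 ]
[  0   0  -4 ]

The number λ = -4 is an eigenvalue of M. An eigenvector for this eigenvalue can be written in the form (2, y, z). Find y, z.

We need (M + 4I)v = 0.
M + 4I = [[-5, 4, -1], [-6, 5, -1], [0, 0, 0]].
Row 1: (-5)·2 + (4)·y + (-1)·z = 0
Row 2: (-6)·2 + (5)·y + (-1)·z = 0
Row 3: (0)·2 + (0)·y + (0)·z = 0
Solving gives y = 2, z = -2.
Check: M·(2, 2, -2) = (-8, -8, 8) = -4·(2, 2, -2).

2, -2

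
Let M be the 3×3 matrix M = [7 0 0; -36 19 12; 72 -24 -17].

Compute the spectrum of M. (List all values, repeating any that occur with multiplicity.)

-5, 7, 7

The characteristic polynomial is p(t) = det(tI - M).
Expanding along the first row, p(t) = t^3 - 9t^2 - 21t + 245.
Try t = 7: p(7) = 0, so 7 is a root.
Dividing by (t - 7) leaves t^2 - 2t - 35.
The quadratic factors as (t + 5)·(t - 7).
Eigenvalues: -5, 7, 7.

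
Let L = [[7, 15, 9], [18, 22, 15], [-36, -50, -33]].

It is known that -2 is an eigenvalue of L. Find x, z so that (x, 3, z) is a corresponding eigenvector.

1, -6

We need (L + 2I)v = 0.
L + 2I = [[9, 15, 9], [18, 24, 15], [-36, -50, -31]].
Row 1: (9)·x + (15)·3 + (9)·z = 0
Row 2: (18)·x + (24)·3 + (15)·z = 0
Row 3: (-36)·x + (-50)·3 + (-31)·z = 0
Solving gives x = 1, z = -6.
Check: L·(1, 3, -6) = (-2, -6, 12) = -2·(1, 3, -6).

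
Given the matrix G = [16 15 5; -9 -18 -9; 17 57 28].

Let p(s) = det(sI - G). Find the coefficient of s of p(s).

p(s) = s^3 - 26s^2 + 219s - 594.
The coefficient of s is 219.

219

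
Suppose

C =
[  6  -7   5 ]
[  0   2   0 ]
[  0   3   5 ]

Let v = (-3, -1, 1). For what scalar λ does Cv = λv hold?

Compute Cv: C·(-3, -1, 1) = (-6, -2, 2).
Since Cv = λv, compare component 1: -6 = λ·-3, so λ = 2.

2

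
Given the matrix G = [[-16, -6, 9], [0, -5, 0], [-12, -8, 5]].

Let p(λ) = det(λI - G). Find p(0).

p(0) = det(0·I − G) = det(−G) = (−1)^3·det(G).
det(G) = -140, so p(0) = 140.

140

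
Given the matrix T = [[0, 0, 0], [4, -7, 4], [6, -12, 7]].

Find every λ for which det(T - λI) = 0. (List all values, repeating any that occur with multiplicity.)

Compute the characteristic polynomial p(t) = det(tI - T).
Expanding along the first row, p(t) = t^3 - t.
Try t = 0: p(0) = 0, so 0 is a root.
Dividing by t leaves t^2 - 1.
The quadratic factors as (t + 1)·(t - 1).
Eigenvalues: -1, 0, 1.

-1, 0, 1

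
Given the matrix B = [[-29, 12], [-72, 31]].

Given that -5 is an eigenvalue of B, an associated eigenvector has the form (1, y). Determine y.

2

We need (B + 5I)v = 0.
B + 5I = [[-24, 12], [-72, 36]].
Row 1: (-24)·1 + (12)·y = 0
Row 2: (-72)·1 + (36)·y = 0
Solving gives y = 2.
Check: B·(1, 2) = (-5, -10) = -5·(1, 2).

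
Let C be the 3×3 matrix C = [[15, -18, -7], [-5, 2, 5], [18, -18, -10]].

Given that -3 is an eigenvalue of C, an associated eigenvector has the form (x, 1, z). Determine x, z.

We need (C + 3I)v = 0.
C + 3I = [[18, -18, -7], [-5, 5, 5], [18, -18, -7]].
Row 1: (18)·x + (-18)·1 + (-7)·z = 0
Row 2: (-5)·x + (5)·1 + (5)·z = 0
Row 3: (18)·x + (-18)·1 + (-7)·z = 0
Solving gives x = 1, z = 0.
Check: C·(1, 1, 0) = (-3, -3, 0) = -3·(1, 1, 0).

1, 0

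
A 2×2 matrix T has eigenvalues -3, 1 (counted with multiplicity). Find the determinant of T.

-3

det(T) is the product of the eigenvalues: (-3) · (1) = -3.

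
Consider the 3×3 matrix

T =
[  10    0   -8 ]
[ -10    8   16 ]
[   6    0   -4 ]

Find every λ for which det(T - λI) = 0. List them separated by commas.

The characteristic polynomial is p(t) = det(tI - T).
Expanding along the first row, p(t) = t^3 - 14t^2 + 56t - 64.
Rational-root test: t = 4 gives p(4) = 0.
Dividing by (t - 4) leaves t^2 - 10t + 16.
The quadratic factors as (t - 2)·(t - 8).
Eigenvalues: 2, 4, 8.

2, 4, 8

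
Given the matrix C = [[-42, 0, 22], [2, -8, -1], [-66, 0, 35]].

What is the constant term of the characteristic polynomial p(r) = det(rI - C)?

-144

p(0) = det(0·I − C) = det(−C) = (−1)^3·det(C).
det(C) = 144, so p(0) = -144.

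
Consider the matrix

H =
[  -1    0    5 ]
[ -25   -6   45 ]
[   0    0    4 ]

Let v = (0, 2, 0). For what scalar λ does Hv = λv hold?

-6

Compute Hv: H·(0, 2, 0) = (0, -12, 0).
Since Hv = λv, compare component 2: -12 = λ·2, so λ = -6.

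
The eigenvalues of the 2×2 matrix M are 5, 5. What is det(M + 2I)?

If M has eigenvalues 5, 5, then M + 2I has eigenvalues 7, 7.
det(M + 2I) = (7) · (7) = 49.

49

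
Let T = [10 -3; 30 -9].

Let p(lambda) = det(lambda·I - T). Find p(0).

p(0) = det(0·I − T) = det(−T) = (−1)^2·det(T).
det(T) = 0, so p(0) = 0.

0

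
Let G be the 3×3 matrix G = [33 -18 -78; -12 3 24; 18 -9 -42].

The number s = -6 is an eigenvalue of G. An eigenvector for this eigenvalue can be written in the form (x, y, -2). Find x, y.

-4, 0

We need (G + 6I)v = 0.
G + 6I = [[39, -18, -78], [-12, 9, 24], [18, -9, -36]].
Row 1: (39)·x + (-18)·y + (-78)·-2 = 0
Row 2: (-12)·x + (9)·y + (24)·-2 = 0
Row 3: (18)·x + (-9)·y + (-36)·-2 = 0
Solving gives x = -4, y = 0.
Check: G·(-4, 0, -2) = (24, 0, 12) = -6·(-4, 0, -2).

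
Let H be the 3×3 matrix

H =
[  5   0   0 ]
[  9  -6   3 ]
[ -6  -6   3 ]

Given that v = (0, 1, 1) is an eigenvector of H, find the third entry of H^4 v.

First find the eigenvalue: Hv = (0, -3, -3) = -3·(0, 1, 1), so λ = -3.
Then H^4 v = λ^4·v = (-3)^4·(0, 1, 1) = 81·(0, 1, 1) = (0, 81, 81).

81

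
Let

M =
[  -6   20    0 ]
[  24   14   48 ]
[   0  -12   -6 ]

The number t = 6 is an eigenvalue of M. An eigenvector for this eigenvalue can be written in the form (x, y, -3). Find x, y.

5, 3

We need (M - 6I)v = 0.
M - 6I = [[-12, 20, 0], [24, 8, 48], [0, -12, -12]].
Row 1: (-12)·x + (20)·y + (0)·-3 = 0
Row 2: (24)·x + (8)·y + (48)·-3 = 0
Row 3: (0)·x + (-12)·y + (-12)·-3 = 0
Solving gives x = 5, y = 3.
Check: M·(5, 3, -3) = (30, 18, -18) = 6·(5, 3, -3).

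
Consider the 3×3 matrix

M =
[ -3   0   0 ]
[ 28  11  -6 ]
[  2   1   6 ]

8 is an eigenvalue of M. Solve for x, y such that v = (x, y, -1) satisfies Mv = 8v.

0, -2

We need (M - 8I)v = 0.
M - 8I = [[-11, 0, 0], [28, 3, -6], [2, 1, -2]].
Row 1: (-11)·x + (0)·y + (0)·-1 = 0
Row 2: (28)·x + (3)·y + (-6)·-1 = 0
Row 3: (2)·x + (1)·y + (-2)·-1 = 0
Solving gives x = 0, y = -2.
Check: M·(0, -2, -1) = (0, -16, -8) = 8·(0, -2, -1).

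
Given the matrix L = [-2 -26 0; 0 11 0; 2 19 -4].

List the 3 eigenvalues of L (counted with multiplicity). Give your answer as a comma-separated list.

-4, -2, 11

Set up det(lambda·I - L) = 0.
Cofactor expansion gives p(lambda) = lambda^3 - 5·lambda^2 - 58·lambda - 88.
Rational-root test: lambda = -4 gives p(-4) = 0.
Dividing by (lambda + 4) leaves lambda^2 - 9·lambda - 22.
The quadratic factors as (lambda + 2)·(lambda - 11).
Eigenvalues: -4, -2, 11.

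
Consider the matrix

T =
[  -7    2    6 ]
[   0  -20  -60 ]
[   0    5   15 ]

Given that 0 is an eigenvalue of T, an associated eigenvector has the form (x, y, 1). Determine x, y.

We need (T)v = 0.
T = [[-7, 2, 6], [0, -20, -60], [0, 5, 15]].
Row 1: (-7)·x + (2)·y + (6)·1 = 0
Row 2: (0)·x + (-20)·y + (-60)·1 = 0
Row 3: (0)·x + (5)·y + (15)·1 = 0
Solving gives x = 0, y = -3.
Check: T·(0, -3, 1) = (0, 0, 0) = 0·(0, -3, 1).

0, -3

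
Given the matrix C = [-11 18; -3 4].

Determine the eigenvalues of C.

-5, -2

det(C - tI) = (-11 - t)(4 - t) - (18)·(-3) = t^2 + 7t + 10.
This factors as (t + 5)·(t + 2) = 0.
Eigenvalues: -5, -2.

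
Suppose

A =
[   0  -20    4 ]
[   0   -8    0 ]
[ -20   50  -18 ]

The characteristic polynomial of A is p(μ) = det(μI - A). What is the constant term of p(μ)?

640

p(μ) = μ^3 + 26μ^2 + 224μ + 640.
The constant term is 640.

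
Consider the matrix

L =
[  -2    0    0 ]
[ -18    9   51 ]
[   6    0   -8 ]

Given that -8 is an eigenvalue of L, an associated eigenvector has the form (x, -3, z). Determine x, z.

We need (L + 8I)v = 0.
L + 8I = [[6, 0, 0], [-18, 17, 51], [6, 0, 0]].
Row 1: (6)·x + (0)·-3 + (0)·z = 0
Row 2: (-18)·x + (17)·-3 + (51)·z = 0
Row 3: (6)·x + (0)·-3 + (0)·z = 0
Solving gives x = 0, z = 1.
Check: L·(0, -3, 1) = (0, 24, -8) = -8·(0, -3, 1).

0, 1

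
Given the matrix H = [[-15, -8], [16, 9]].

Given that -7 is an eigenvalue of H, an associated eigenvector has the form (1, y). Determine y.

We need (H + 7I)v = 0.
H + 7I = [[-8, -8], [16, 16]].
Row 1: (-8)·1 + (-8)·y = 0
Row 2: (16)·1 + (16)·y = 0
Solving gives y = -1.
Check: H·(1, -1) = (-7, 7) = -7·(1, -1).

-1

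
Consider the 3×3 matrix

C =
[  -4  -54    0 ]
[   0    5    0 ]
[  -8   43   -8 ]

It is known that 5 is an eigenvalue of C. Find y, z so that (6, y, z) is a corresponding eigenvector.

-1, -7

We need (C - 5I)v = 0.
C - 5I = [[-9, -54, 0], [0, 0, 0], [-8, 43, -13]].
Row 1: (-9)·6 + (-54)·y + (0)·z = 0
Row 2: (0)·6 + (0)·y + (0)·z = 0
Row 3: (-8)·6 + (43)·y + (-13)·z = 0
Solving gives y = -1, z = -7.
Check: C·(6, -1, -7) = (30, -5, -35) = 5·(6, -1, -7).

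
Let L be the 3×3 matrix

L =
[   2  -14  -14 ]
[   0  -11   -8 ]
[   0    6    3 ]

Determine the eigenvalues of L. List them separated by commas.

Set up det(rI - L) = 0.
Expanding the 3×3 determinant: p(r) = r^3 + 6r^2 - r - 30.
Rational-root test: r = -3 gives p(-3) = 0.
Dividing by (r + 3) leaves r^2 + 3r - 10.
The quadratic factors as (r + 5)·(r - 2).
Eigenvalues: -5, -3, 2.

-5, -3, 2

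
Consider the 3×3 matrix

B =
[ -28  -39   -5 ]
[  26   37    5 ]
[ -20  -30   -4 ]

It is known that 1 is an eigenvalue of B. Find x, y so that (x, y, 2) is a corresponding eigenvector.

1, -1

We need (B - 1I)v = 0.
B - 1I = [[-29, -39, -5], [26, 36, 5], [-20, -30, -5]].
Row 1: (-29)·x + (-39)·y + (-5)·2 = 0
Row 2: (26)·x + (36)·y + (5)·2 = 0
Row 3: (-20)·x + (-30)·y + (-5)·2 = 0
Solving gives x = 1, y = -1.
Check: B·(1, -1, 2) = (1, -1, 2) = 1·(1, -1, 2).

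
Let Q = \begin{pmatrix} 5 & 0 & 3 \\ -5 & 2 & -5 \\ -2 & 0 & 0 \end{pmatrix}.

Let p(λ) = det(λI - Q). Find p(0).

-12

p(0) = det(0·I − Q) = det(−Q) = (−1)^3·det(Q).
det(Q) = 12, so p(0) = -12.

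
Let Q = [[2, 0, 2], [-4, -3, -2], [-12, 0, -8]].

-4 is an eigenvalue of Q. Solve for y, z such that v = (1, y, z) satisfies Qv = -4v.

-2, -3

We need (Q + 4I)v = 0.
Q + 4I = [[6, 0, 2], [-4, 1, -2], [-12, 0, -4]].
Row 1: (6)·1 + (0)·y + (2)·z = 0
Row 2: (-4)·1 + (1)·y + (-2)·z = 0
Row 3: (-12)·1 + (0)·y + (-4)·z = 0
Solving gives y = -2, z = -3.
Check: Q·(1, -2, -3) = (-4, 8, 12) = -4·(1, -2, -3).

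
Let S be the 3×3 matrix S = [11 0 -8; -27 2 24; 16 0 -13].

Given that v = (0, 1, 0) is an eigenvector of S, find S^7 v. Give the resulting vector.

(0, 128, 0)

First find the eigenvalue: Sv = (0, 2, 0) = 2·(0, 1, 0), so λ = 2.
Then S^7 v = λ^7·v = 2^7·(0, 1, 0) = 128·(0, 1, 0) = (0, 128, 0).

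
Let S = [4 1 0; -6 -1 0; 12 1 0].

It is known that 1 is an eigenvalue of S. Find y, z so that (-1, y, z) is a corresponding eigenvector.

We need (S - 1I)v = 0.
S - 1I = [[3, 1, 0], [-6, -2, 0], [12, 1, -1]].
Row 1: (3)·-1 + (1)·y + (0)·z = 0
Row 2: (-6)·-1 + (-2)·y + (0)·z = 0
Row 3: (12)·-1 + (1)·y + (-1)·z = 0
Solving gives y = 3, z = -9.
Check: S·(-1, 3, -9) = (-1, 3, -9) = 1·(-1, 3, -9).

3, -9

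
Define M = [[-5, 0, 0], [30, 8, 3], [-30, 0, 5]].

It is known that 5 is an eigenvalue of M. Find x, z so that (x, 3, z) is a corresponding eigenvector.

0, -3

We need (M - 5I)v = 0.
M - 5I = [[-10, 0, 0], [30, 3, 3], [-30, 0, 0]].
Row 1: (-10)·x + (0)·3 + (0)·z = 0
Row 2: (30)·x + (3)·3 + (3)·z = 0
Row 3: (-30)·x + (0)·3 + (0)·z = 0
Solving gives x = 0, z = -3.
Check: M·(0, 3, -3) = (0, 15, -15) = 5·(0, 3, -3).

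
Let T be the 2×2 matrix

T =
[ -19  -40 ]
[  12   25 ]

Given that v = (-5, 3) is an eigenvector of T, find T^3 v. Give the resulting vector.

(-625, 375)

First find the eigenvalue: Tv = (-25, 15) = 5·(-5, 3), so λ = 5.
Then T^3 v = λ^3·v = 5^3·(-5, 3) = 125·(-5, 3) = (-625, 375).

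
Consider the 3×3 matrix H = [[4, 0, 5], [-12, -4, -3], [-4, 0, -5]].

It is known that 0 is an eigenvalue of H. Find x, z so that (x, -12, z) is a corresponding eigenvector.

We need (H)v = 0.
H = [[4, 0, 5], [-12, -4, -3], [-4, 0, -5]].
Row 1: (4)·x + (0)·-12 + (5)·z = 0
Row 2: (-12)·x + (-4)·-12 + (-3)·z = 0
Row 3: (-4)·x + (0)·-12 + (-5)·z = 0
Solving gives x = 5, z = -4.
Check: H·(5, -12, -4) = (0, 0, 0) = 0·(5, -12, -4).

5, -4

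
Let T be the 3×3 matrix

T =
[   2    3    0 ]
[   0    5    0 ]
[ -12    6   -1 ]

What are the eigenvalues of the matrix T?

-1, 2, 5

Set up det(lambda·I - T) = 0.
Expanding along the first row, p(lambda) = lambda^3 - 6·lambda^2 + 3·lambda + 10.
Try lambda = 5: p(5) = 0, so 5 is a root.
Factor out (lambda - 5): p(lambda) = (lambda - 5)·(lambda^2 - lambda - 2).
The quadratic factors as (lambda + 1)·(lambda - 2).
Eigenvalues: -1, 2, 5.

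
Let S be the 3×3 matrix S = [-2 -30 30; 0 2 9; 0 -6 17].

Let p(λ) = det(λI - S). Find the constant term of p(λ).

p(λ) = λ^3 - 17λ^2 + 50λ + 176.
The constant term is 176.

176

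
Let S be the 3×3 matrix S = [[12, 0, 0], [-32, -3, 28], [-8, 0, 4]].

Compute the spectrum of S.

-3, 4, 12

Set up det(μI - S) = 0.
Expanding the 3×3 determinant: p(μ) = μ^3 - 13μ^2 + 144.
Try μ = 4: p(4) = 0, so 4 is a root.
Dividing by (μ - 4) leaves μ^2 - 9μ - 36.
The quadratic factors as (μ + 3)·(μ - 12).
Eigenvalues: -3, 4, 12.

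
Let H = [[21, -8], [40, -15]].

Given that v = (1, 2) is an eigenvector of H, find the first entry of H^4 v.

625

First find the eigenvalue: Hv = (5, 10) = 5·(1, 2), so λ = 5.
Then H^4 v = λ^4·v = 5^4·(1, 2) = 625·(1, 2) = (625, 1250).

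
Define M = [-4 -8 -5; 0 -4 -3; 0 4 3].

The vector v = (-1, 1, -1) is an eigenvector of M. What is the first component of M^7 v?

First find the eigenvalue: Mv = (1, -1, 1) = -1·(-1, 1, -1), so λ = -1.
Then M^7 v = λ^7·v = (-1)^7·(-1, 1, -1) = -1·(-1, 1, -1) = (1, -1, 1).

1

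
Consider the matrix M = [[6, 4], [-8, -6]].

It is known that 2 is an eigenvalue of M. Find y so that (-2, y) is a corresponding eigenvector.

We need (M - 2I)v = 0.
M - 2I = [[4, 4], [-8, -8]].
Row 1: (4)·-2 + (4)·y = 0
Row 2: (-8)·-2 + (-8)·y = 0
Solving gives y = 2.
Check: M·(-2, 2) = (-4, 4) = 2·(-2, 2).

2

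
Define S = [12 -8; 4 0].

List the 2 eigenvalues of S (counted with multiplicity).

4, 8

det(S - sI) = (12 - s)(0 - s) - (-8)·(4) = s^2 - 12s + 32.
This factors as (s - 4)·(s - 8) = 0.
Eigenvalues: 4, 8.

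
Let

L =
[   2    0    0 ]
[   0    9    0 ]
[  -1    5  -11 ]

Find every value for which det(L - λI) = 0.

L is lower triangular, so its eigenvalues are the diagonal entries.
Diagonal: 2, 9, -11.

-11, 2, 9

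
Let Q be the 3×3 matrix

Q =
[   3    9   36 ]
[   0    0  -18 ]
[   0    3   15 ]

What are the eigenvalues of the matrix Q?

3, 6, 9

Compute the characteristic polynomial p(s) = det(sI - Q).
Expanding the 3×3 determinant: p(s) = s^3 - 18s^2 + 99s - 162.
Try s = 6: p(6) = 0, so 6 is a root.
Dividing by (s - 6) leaves s^2 - 12s + 27.
The quadratic factors as (s - 3)·(s - 9).
Eigenvalues: 3, 6, 9.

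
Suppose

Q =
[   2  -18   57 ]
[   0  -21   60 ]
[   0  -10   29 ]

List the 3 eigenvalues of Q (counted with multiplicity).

The characteristic polynomial is p(μ) = det(μI - Q).
Expanding along the first row, p(μ) = μ^3 - 10μ^2 + 7μ + 18.
Rational-root test: μ = 2 gives p(2) = 0.
Dividing by (μ - 2) leaves μ^2 - 8μ - 9.
The quadratic factors as (μ + 1)·(μ - 9).
Eigenvalues: -1, 2, 9.

-1, 2, 9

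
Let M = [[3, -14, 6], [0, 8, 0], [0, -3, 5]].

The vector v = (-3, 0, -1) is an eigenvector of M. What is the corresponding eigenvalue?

5

Compute Mv: M·(-3, 0, -1) = (-15, 0, -5).
Since Mv = λv, compare component 1: -15 = λ·-3, so λ = 5.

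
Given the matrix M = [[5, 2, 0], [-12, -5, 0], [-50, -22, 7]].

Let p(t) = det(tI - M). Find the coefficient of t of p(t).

-1

p(t) = t^3 - 7t^2 - t + 7.
The coefficient of t is -1.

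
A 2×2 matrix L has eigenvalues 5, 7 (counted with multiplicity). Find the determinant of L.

35

det(L) is the product of the eigenvalues: (5) · (7) = 35.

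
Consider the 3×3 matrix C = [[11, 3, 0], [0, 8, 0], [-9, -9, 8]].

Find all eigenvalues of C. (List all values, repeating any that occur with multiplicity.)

8, 8, 11

Compute the characteristic polynomial p(s) = det(sI - C).
Expanding the 3×3 determinant: p(s) = s^3 - 27s^2 + 240s - 704.
Since p(8) = 0, s = 8 is a root.
Dividing by (s - 8) leaves s^2 - 19s + 88.
The quadratic factors as (s - 8)·(s - 11).
Eigenvalues: 8, 8, 11.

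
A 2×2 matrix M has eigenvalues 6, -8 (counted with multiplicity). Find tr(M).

-2

trace(M) is the sum of the eigenvalues: (6) + (-8) = -2.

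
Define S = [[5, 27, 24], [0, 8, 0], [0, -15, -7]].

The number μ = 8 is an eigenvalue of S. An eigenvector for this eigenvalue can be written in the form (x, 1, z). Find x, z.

1, -1

We need (S - 8I)v = 0.
S - 8I = [[-3, 27, 24], [0, 0, 0], [0, -15, -15]].
Row 1: (-3)·x + (27)·1 + (24)·z = 0
Row 2: (0)·x + (0)·1 + (0)·z = 0
Row 3: (0)·x + (-15)·1 + (-15)·z = 0
Solving gives x = 1, z = -1.
Check: S·(1, 1, -1) = (8, 8, -8) = 8·(1, 1, -1).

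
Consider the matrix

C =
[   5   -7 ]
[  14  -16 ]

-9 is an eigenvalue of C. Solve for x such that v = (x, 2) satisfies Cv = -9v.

1

We need (C + 9I)v = 0.
C + 9I = [[14, -7], [14, -7]].
Row 1: (14)·x + (-7)·2 = 0
Row 2: (14)·x + (-7)·2 = 0
Solving gives x = 1.
Check: C·(1, 2) = (-9, -18) = -9·(1, 2).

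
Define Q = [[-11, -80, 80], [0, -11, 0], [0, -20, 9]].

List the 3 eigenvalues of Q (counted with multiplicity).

The characteristic polynomial is p(λ) = det(λI - Q).
Cofactor expansion gives p(λ) = λ^3 + 13λ^2 - 77λ - 1089.
Since p(-11) = 0, λ = -11 is a root.
Factor out (λ + 11): p(λ) = (λ + 11)·(λ^2 + 2λ - 99).
The quadratic factors as (λ + 11)·(λ - 9).
Eigenvalues: -11, -11, 9.

-11, -11, 9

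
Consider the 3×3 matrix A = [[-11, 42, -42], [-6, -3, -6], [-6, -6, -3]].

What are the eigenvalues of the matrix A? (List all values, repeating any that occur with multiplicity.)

-11, -9, 3

Set up det(tI - A) = 0.
Cofactor expansion gives p(t) = t^3 + 17t^2 + 39t - 297.
Try t = 3: p(3) = 0, so 3 is a root.
Dividing by (t - 3) leaves t^2 + 20t + 99.
The quadratic factors as (t + 11)·(t + 9).
Eigenvalues: -11, -9, 3.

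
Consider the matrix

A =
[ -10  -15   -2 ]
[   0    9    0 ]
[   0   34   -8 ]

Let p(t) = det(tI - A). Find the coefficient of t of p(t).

-82

p(t) = t^3 + 9t^2 - 82t - 720.
The coefficient of t is -82.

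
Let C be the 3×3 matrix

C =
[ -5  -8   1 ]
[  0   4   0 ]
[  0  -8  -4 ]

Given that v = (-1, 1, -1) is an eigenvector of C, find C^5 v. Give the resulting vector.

First find the eigenvalue: Cv = (-4, 4, -4) = 4·(-1, 1, -1), so λ = 4.
Then C^5 v = λ^5·v = 4^5·(-1, 1, -1) = 1024·(-1, 1, -1) = (-1024, 1024, -1024).

(-1024, 1024, -1024)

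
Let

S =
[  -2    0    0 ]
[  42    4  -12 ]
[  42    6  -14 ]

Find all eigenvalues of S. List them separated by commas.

-8, -2, -2

Set up det(lambda·I - S) = 0.
Expanding along the first row, p(lambda) = lambda^3 + 12·lambda^2 + 36·lambda + 32.
Rational-root test: lambda = -8 gives p(-8) = 0.
Factor out (lambda + 8): p(lambda) = (lambda + 8)·(lambda^2 + 4·lambda + 4).
The quadratic factor is (lambda + 2)^2.
Eigenvalues: -8, -2, -2.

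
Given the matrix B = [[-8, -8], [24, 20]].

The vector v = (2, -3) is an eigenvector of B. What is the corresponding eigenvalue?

4

Compute Bv: B·(2, -3) = (8, -12).
Since Bv = λv, compare component 1: 8 = λ·2, so λ = 4.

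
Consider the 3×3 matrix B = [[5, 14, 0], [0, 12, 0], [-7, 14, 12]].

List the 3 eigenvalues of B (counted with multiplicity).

5, 12, 12

The characteristic polynomial is p(s) = det(sI - B).
Expanding along the first row, p(s) = s^3 - 29s^2 + 264s - 720.
Try s = 5: p(5) = 0, so 5 is a root.
Dividing by (s - 5) leaves s^2 - 24s + 144.
The quadratic factor is (s - 12)^2.
Eigenvalues: 5, 12, 12.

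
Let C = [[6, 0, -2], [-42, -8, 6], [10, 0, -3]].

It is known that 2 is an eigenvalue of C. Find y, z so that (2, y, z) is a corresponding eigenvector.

-6, 4

We need (C - 2I)v = 0.
C - 2I = [[4, 0, -2], [-42, -10, 6], [10, 0, -5]].
Row 1: (4)·2 + (0)·y + (-2)·z = 0
Row 2: (-42)·2 + (-10)·y + (6)·z = 0
Row 3: (10)·2 + (0)·y + (-5)·z = 0
Solving gives y = -6, z = 4.
Check: C·(2, -6, 4) = (4, -12, 8) = 2·(2, -6, 4).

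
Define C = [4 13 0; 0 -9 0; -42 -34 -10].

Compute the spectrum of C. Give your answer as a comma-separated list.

Compute the characteristic polynomial p(λ) = det(λI - C).
Expanding the 3×3 determinant: p(λ) = λ^3 + 15λ^2 + 14λ - 360.
Rational-root test: λ = 4 gives p(4) = 0.
Dividing by (λ - 4) leaves λ^2 + 19λ + 90.
The quadratic factors as (λ + 10)·(λ + 9).
Eigenvalues: -10, -9, 4.

-10, -9, 4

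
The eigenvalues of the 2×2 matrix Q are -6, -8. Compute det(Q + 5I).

3

If Q has eigenvalues -6, -8, then Q + 5I has eigenvalues -1, -3.
det(Q + 5I) = (-1) · (-3) = 3.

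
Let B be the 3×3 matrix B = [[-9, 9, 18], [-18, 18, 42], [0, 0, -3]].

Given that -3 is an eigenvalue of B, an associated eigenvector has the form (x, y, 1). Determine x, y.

0, -2

We need (B + 3I)v = 0.
B + 3I = [[-6, 9, 18], [-18, 21, 42], [0, 0, 0]].
Row 1: (-6)·x + (9)·y + (18)·1 = 0
Row 2: (-18)·x + (21)·y + (42)·1 = 0
Row 3: (0)·x + (0)·y + (0)·1 = 0
Solving gives x = 0, y = -2.
Check: B·(0, -2, 1) = (0, 6, -3) = -3·(0, -2, 1).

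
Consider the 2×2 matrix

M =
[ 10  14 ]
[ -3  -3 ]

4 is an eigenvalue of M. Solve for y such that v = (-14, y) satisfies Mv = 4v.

We need (M - 4I)v = 0.
M - 4I = [[6, 14], [-3, -7]].
Row 1: (6)·-14 + (14)·y = 0
Row 2: (-3)·-14 + (-7)·y = 0
Solving gives y = 6.
Check: M·(-14, 6) = (-56, 24) = 4·(-14, 6).

6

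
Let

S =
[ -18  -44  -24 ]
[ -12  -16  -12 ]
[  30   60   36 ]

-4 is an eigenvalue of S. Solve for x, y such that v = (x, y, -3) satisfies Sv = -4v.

We need (S + 4I)v = 0.
S + 4I = [[-14, -44, -24], [-12, -12, -12], [30, 60, 40]].
Row 1: (-14)·x + (-44)·y + (-24)·-3 = 0
Row 2: (-12)·x + (-12)·y + (-12)·-3 = 0
Row 3: (30)·x + (60)·y + (40)·-3 = 0
Solving gives x = 2, y = 1.
Check: S·(2, 1, -3) = (-8, -4, 12) = -4·(2, 1, -3).

2, 1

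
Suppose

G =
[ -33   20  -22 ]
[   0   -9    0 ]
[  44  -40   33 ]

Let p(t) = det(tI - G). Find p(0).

-1089

p(0) = det(0·I − G) = det(−G) = (−1)^3·det(G).
det(G) = 1089, so p(0) = -1089.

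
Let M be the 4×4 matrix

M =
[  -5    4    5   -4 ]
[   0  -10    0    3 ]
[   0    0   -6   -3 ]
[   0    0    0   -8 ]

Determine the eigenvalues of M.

-10, -8, -6, -5

M is upper triangular, so its eigenvalues are the diagonal entries.
Diagonal: -5, -10, -6, -8.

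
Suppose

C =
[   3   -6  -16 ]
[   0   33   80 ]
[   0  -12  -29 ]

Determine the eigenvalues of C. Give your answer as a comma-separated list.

1, 3, 3

The characteristic polynomial is p(μ) = det(μI - C).
Cofactor expansion gives p(μ) = μ^3 - 7μ^2 + 15μ - 9.
Rational-root test: μ = 1 gives p(1) = 0.
Dividing by (μ - 1) leaves μ^2 - 6μ + 9.
The quadratic factor is (μ - 3)^2.
Eigenvalues: 1, 3, 3.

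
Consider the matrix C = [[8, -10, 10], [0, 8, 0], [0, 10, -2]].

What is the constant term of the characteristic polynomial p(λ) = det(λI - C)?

128

p(0) = det(0·I − C) = det(−C) = (−1)^3·det(C).
det(C) = -128, so p(0) = 128.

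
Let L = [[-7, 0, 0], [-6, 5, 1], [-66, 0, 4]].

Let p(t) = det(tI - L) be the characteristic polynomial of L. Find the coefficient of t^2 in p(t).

The coefficient of t^2 of det(tI - L) is −trace(L).
trace(L) = (-7) + (5) + (4) = 2, so the coefficient is -2.

-2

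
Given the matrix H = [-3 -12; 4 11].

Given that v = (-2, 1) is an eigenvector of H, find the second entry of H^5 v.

First find the eigenvalue: Hv = (-6, 3) = 3·(-2, 1), so λ = 3.
Then H^5 v = λ^5·v = 3^5·(-2, 1) = 243·(-2, 1) = (-486, 243).

243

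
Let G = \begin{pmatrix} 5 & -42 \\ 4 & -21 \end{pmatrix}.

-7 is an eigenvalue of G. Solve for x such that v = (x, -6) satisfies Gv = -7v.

We need (G + 7I)v = 0.
G + 7I = [[12, -42], [4, -14]].
Row 1: (12)·x + (-42)·-6 = 0
Row 2: (4)·x + (-14)·-6 = 0
Solving gives x = -21.
Check: G·(-21, -6) = (147, 42) = -7·(-21, -6).

-21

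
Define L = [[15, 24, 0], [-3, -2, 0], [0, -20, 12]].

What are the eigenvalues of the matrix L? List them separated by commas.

6, 7, 12

The characteristic polynomial is p(μ) = det(μI - L).
Expanding along the first row, p(μ) = μ^3 - 25μ^2 + 198μ - 504.
Try μ = 6: p(6) = 0, so 6 is a root.
Dividing by (μ - 6) leaves μ^2 - 19μ + 84.
The quadratic factors as (μ - 7)·(μ - 12).
Eigenvalues: 6, 7, 12.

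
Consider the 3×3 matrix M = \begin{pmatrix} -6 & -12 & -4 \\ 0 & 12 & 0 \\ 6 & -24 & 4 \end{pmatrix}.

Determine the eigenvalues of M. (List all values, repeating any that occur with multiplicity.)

-2, 0, 12

Set up det(tI - M) = 0.
Expanding the 3×3 determinant: p(t) = t^3 - 10t^2 - 24t.
Since p(0) = 0, t = 0 is a root.
Factor out t: p(t) = t·(t^2 - 10t - 24).
The quadratic factors as (t + 2)·(t - 12).
Eigenvalues: -2, 0, 12.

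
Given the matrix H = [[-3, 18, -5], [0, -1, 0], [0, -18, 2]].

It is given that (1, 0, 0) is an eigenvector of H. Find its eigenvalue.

Compute Hv: H·(1, 0, 0) = (-3, 0, 0).
Since Hv = λv, compare component 1: -3 = λ·1, so λ = -3.

-3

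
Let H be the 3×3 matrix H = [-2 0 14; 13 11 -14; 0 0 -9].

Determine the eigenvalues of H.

-9, -2, 11

Set up det(rI - H) = 0.
Expanding the 3×3 determinant: p(r) = r^3 - 103r - 198.
Since p(-2) = 0, r = -2 is a root.
Dividing by (r + 2) leaves r^2 - 2r - 99.
The quadratic factors as (r + 9)·(r - 11).
Eigenvalues: -9, -2, 11.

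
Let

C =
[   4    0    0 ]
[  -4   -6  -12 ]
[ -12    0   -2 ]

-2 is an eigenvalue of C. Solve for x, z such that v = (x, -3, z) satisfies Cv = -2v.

0, 1

We need (C + 2I)v = 0.
C + 2I = [[6, 0, 0], [-4, -4, -12], [-12, 0, 0]].
Row 1: (6)·x + (0)·-3 + (0)·z = 0
Row 2: (-4)·x + (-4)·-3 + (-12)·z = 0
Row 3: (-12)·x + (0)·-3 + (0)·z = 0
Solving gives x = 0, z = 1.
Check: C·(0, -3, 1) = (0, 6, -2) = -2·(0, -3, 1).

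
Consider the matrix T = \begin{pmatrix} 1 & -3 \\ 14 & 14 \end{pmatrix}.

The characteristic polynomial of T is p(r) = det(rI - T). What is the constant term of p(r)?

p(r) = r^2 - 15r + 56.
The constant term is 56.

56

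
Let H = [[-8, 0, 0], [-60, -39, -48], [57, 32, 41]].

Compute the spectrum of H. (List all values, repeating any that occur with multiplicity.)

-8, -7, 9

Set up det(rI - H) = 0.
Expanding the 3×3 determinant: p(r) = r^3 + 6r^2 - 79r - 504.
Rational-root test: r = 9 gives p(9) = 0.
Factor out (r - 9): p(r) = (r - 9)·(r^2 + 15r + 56).
The quadratic factors as (r + 8)·(r + 7).
Eigenvalues: -8, -7, 9.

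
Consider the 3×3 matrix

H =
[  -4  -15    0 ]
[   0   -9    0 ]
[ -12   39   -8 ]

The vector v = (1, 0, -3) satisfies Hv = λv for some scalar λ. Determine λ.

-4

Compute Hv: H·(1, 0, -3) = (-4, 0, 12).
Since Hv = λv, compare component 1: -4 = λ·1, so λ = -4.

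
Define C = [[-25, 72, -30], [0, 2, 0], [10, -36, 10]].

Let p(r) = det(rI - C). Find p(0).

p(0) = det(0·I − C) = det(−C) = (−1)^3·det(C).
det(C) = 100, so p(0) = -100.

-100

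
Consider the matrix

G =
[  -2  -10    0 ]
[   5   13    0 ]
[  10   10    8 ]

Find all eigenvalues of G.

Compute the characteristic polynomial p(lambda) = det(lambda·I - G).
Expanding the 3×3 determinant: p(lambda) = lambda^3 - 19·lambda^2 + 112·lambda - 192.
Try lambda = 8: p(8) = 0, so 8 is a root.
Factor out (lambda - 8): p(lambda) = (lambda - 8)·(lambda^2 - 11·lambda + 24).
The quadratic factors as (lambda - 3)·(lambda - 8).
Eigenvalues: 3, 8, 8.

3, 8, 8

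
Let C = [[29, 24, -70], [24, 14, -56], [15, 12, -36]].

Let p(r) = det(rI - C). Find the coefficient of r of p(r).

4

p(r) = r^3 - 7r^2 + 4r + 12.
The coefficient of r is 4.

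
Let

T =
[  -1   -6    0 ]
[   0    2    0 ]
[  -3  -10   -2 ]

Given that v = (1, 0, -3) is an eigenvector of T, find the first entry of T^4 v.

1

First find the eigenvalue: Tv = (-1, 0, 3) = -1·(1, 0, -3), so λ = -1.
Then T^4 v = λ^4·v = (-1)^4·(1, 0, -3) = 1·(1, 0, -3) = (1, 0, -3).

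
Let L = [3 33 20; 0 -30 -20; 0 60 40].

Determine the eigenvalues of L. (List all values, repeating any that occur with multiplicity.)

The characteristic polynomial is p(s) = det(sI - L).
Cofactor expansion gives p(s) = s^3 - 13s^2 + 30s.
Rational-root test: s = 0 gives p(0) = 0.
Dividing by s leaves s^2 - 13s + 30.
The quadratic factors as (s - 3)·(s - 10).
Eigenvalues: 0, 3, 10.

0, 3, 10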